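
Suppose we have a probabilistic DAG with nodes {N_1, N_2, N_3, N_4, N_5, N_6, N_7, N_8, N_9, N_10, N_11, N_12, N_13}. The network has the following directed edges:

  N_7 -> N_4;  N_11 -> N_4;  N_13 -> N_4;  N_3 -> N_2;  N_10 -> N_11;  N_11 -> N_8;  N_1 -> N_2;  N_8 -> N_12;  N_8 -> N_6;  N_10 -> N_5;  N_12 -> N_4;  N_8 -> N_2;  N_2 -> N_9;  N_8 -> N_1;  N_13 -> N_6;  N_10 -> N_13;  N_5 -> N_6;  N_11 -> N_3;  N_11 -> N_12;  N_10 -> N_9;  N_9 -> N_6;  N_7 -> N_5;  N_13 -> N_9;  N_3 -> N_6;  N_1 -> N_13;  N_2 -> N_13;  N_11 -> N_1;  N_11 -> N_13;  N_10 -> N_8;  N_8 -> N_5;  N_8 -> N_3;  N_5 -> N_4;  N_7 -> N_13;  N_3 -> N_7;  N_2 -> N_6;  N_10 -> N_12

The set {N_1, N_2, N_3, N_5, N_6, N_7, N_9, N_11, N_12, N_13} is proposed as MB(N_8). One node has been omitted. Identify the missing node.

A node's Markov blanket = Pa ∪ Ch ∪ (parents of Ch other than the node itself).
Parents of N_8: N_10, N_11.
Children of N_8: N_1, N_2, N_3, N_5, N_6, N_12.
For each child, the remaining parents (spouses of N_8):
  N_3's other parent is N_11.
  parents(N_1) \ {N_8} = {N_11}.
  N_12 also has parents N_10, N_11.
  parents(N_2) \ {N_8} = {N_1, N_3}.
  N_5 also has parents N_7, N_10.
  N_6's other parents are N_2, N_3, N_5, N_9, N_13.
MB(N_8) = {N_1, N_2, N_3, N_5, N_6, N_7, N_9, N_10, N_11, N_12, N_13}.
Comparing with the claimed set, N_10 is missing.

N_10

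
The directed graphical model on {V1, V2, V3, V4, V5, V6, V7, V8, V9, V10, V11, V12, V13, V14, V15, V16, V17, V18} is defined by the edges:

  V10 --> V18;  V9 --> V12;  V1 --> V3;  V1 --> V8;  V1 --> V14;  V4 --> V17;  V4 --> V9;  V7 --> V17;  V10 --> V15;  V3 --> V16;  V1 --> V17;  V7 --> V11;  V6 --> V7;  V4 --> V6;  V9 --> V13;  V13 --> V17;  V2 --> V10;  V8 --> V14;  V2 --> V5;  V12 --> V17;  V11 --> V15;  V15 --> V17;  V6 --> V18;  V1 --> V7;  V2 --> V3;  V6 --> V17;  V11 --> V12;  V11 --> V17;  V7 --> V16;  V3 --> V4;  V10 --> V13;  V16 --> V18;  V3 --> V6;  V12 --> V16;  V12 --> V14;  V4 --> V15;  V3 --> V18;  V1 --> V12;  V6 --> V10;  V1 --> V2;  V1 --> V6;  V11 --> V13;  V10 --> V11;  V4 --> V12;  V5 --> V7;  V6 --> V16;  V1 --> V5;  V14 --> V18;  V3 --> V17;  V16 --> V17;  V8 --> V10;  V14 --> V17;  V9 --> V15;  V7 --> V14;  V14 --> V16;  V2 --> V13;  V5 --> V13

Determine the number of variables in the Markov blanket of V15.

13

The Markov blanket of a node is its parents, its children, and the other parents of its children.
Pa(V15) = {V4, V9, V10, V11}.
Children of V15: V17.
Co-parents of V15 (other parents of its children):
  V17: V1, V3, V4, V6, V7, V11, V12, V13, V14, V16
MB(V15) = {V1, V3, V4, V6, V7, V9, V10, V11, V12, V13, V14, V16, V17}, which has 13 nodes.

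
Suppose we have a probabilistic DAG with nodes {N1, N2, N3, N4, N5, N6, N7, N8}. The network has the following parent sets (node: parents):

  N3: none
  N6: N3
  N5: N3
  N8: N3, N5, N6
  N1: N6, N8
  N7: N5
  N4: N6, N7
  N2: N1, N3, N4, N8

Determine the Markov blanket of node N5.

Pa(N5) = {N3}.
Children of N5: N7, N8.
For each child, the remaining parents (spouses of N5):
  N8 also has parents N3, N6.
  N7 has no other parent.
Taking the union gives {N3, N6, N7, N8}.

{N3, N6, N7, N8}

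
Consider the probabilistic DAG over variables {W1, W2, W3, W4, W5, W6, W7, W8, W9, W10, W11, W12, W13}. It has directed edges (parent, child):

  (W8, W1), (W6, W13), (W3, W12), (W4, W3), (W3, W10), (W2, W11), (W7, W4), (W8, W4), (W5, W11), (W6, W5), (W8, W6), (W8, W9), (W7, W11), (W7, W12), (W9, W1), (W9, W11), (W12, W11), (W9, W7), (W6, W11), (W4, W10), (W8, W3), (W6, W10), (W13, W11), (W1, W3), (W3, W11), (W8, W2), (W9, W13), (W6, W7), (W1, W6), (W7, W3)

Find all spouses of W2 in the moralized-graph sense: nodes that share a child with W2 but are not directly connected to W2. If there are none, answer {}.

Children of W2: W11.
  W11 also has parents W3, W5, W6, W7, W9, W12, W13.
Excluding nodes already adjacent to W2 (W8, W11), the co-parent-only contribution is {W3, W5, W6, W7, W9, W12, W13}.

{W3, W5, W6, W7, W9, W12, W13}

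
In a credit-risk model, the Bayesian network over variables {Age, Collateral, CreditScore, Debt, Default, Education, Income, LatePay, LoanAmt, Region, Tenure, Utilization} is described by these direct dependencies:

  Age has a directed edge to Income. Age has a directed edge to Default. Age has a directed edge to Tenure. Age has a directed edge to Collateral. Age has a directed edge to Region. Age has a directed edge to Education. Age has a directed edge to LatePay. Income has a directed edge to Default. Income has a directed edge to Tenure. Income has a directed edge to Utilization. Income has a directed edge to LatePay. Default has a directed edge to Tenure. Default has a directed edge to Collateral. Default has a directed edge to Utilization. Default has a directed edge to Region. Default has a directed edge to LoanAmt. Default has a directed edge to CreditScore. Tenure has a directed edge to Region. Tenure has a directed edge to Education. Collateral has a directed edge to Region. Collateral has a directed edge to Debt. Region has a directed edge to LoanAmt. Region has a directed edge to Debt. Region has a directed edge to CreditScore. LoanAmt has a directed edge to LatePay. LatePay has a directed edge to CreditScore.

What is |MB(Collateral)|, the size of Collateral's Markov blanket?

5

Recall MB(v) = parents ∪ children ∪ spouses, where spouses are the other parents of v's children.
Parents of Collateral: Age, Default.
Children of Collateral: Debt, Region.
Other parents of Collateral's children:
  parents(Region) \ {Collateral} = {Age, Default, Tenure}.
  parents(Debt) \ {Collateral} = {Region}.
MB(Collateral) = {Age, Debt, Default, Region, Tenure}, which has 5 nodes.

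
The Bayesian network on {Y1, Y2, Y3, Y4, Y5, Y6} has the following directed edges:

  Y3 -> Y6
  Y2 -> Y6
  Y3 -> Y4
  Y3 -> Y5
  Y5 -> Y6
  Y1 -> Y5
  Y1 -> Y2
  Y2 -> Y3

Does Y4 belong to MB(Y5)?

The Markov blanket of a node is its parents, its children, and the other parents of its children.
Pa(Y5) = {Y1, Y3}.
Y5 has child Y6.
Other parents of Y5's children:
  Y6: Y2, Y3
MB(Y5) = {Y1, Y2, Y3, Y6}; Y4 is not in this set.

No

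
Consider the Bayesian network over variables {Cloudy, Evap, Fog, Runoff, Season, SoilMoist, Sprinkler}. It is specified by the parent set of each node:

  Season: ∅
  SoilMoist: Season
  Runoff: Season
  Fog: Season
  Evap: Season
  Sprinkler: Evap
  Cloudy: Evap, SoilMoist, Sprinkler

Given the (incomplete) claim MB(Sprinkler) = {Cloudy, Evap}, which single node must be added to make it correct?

SoilMoist

The Markov blanket of a node is its parents, its children, and the other parents of its children.
Sprinkler has parent Evap.
Ch(Sprinkler) = {Cloudy}.
Co-parents of Sprinkler (other parents of its children):
  Cloudy's other parents are Evap, SoilMoist.
MB(Sprinkler) = {Cloudy, Evap, SoilMoist}.
Comparing with the claimed set, SoilMoist is missing.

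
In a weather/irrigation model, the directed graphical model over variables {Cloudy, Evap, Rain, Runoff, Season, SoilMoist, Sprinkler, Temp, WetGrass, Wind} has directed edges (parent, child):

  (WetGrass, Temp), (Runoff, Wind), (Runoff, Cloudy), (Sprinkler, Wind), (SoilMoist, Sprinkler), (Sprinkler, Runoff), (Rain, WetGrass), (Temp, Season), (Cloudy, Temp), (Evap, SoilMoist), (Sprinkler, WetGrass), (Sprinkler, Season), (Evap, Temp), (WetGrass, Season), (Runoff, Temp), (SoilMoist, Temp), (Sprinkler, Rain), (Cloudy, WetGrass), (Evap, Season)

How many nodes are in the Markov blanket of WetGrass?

8

WetGrass has parents Cloudy, Rain, Sprinkler.
Children of WetGrass: Season, Temp.
Other parents of WetGrass's children:
  parents(Temp) \ {WetGrass} = {Cloudy, Evap, Runoff, SoilMoist}.
  Season also has parents Evap, Sprinkler, Temp.
MB(WetGrass) = {Cloudy, Evap, Rain, Runoff, Season, SoilMoist, Sprinkler, Temp}, which has 8 nodes.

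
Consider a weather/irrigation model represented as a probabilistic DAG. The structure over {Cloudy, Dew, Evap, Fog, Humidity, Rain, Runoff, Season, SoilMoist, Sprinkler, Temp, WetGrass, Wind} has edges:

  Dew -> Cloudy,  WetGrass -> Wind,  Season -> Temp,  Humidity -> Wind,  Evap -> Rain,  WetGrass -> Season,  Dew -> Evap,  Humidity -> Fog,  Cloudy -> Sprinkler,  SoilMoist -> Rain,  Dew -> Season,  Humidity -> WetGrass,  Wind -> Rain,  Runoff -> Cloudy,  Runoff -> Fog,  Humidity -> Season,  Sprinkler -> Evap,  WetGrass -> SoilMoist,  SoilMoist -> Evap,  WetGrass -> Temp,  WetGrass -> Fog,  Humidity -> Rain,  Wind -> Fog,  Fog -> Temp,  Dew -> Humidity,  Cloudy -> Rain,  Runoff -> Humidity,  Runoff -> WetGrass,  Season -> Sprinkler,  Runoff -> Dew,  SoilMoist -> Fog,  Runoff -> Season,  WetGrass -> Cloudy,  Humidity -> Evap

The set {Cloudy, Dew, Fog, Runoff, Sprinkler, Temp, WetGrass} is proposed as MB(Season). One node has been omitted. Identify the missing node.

A node's Markov blanket = Pa ∪ Ch ∪ (parents of Ch other than the node itself).
Pa(Season) = {Dew, Humidity, Runoff, WetGrass}.
Season's children: Sprinkler, Temp.
Other parents of Season's children:
  parents(Sprinkler) \ {Season} = {Cloudy}.
  Temp's other parents are Fog, WetGrass.
MB(Season) = {Cloudy, Dew, Fog, Humidity, Runoff, Sprinkler, Temp, WetGrass}.
Comparing with the claimed set, Humidity is missing.

Humidity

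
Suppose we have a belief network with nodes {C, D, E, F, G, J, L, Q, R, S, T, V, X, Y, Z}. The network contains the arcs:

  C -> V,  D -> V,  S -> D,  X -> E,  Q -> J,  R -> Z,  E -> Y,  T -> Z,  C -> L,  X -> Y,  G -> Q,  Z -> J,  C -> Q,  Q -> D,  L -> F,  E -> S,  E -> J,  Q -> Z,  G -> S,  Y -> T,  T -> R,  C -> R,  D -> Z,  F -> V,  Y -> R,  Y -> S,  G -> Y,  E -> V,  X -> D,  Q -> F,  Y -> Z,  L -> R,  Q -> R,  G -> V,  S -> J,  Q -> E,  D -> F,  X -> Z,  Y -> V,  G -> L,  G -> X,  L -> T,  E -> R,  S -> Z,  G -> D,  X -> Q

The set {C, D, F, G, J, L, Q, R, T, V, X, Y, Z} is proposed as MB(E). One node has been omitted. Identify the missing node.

By definition, MB(E) is built from E's parents, E's children, and the co-parents of E.
E's parents: Q, X.
Children of E: J, R, S, V, Y.
For each child, the remaining parents (spouses of E):
  parents(Y) \ {E} = {G, X}.
  S also has parents G, Y.
  parents(V) \ {E} = {C, D, F, G, Y}.
  parents(R) \ {E} = {C, L, Q, T, Y}.
  J also has parents Q, S, Z.
MB(E) = {C, D, F, G, J, L, Q, R, S, T, V, X, Y, Z}.
Comparing with the claimed set, S is missing.

S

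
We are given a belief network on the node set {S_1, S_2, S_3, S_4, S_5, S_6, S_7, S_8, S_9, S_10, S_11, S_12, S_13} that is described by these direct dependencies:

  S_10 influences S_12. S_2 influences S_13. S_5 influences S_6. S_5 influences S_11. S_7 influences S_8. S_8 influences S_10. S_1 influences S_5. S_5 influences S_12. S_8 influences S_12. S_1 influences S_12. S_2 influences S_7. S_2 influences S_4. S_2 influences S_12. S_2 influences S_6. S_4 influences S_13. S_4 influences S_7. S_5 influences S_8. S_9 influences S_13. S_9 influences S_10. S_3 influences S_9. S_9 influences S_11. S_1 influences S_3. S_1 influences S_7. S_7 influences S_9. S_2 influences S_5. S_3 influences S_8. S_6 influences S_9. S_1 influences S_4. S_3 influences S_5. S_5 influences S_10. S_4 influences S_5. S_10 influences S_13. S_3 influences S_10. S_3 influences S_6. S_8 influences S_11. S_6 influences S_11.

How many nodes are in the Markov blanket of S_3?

S_3's parents: S_1.
S_3 has children S_5, S_6, S_8, S_9, S_10.
Parents of each child, excluding S_3:
  parents(S_5) \ {S_3} = {S_1, S_2, S_4}.
  S_6's other parents are S_2, S_5.
  S_8's other parents are S_5, S_7.
  S_9 also has parents S_6, S_7.
  S_10's other parents are S_5, S_8, S_9.
MB(S_3) = {S_1, S_2, S_4, S_5, S_6, S_7, S_8, S_9, S_10}, which has 9 nodes.

9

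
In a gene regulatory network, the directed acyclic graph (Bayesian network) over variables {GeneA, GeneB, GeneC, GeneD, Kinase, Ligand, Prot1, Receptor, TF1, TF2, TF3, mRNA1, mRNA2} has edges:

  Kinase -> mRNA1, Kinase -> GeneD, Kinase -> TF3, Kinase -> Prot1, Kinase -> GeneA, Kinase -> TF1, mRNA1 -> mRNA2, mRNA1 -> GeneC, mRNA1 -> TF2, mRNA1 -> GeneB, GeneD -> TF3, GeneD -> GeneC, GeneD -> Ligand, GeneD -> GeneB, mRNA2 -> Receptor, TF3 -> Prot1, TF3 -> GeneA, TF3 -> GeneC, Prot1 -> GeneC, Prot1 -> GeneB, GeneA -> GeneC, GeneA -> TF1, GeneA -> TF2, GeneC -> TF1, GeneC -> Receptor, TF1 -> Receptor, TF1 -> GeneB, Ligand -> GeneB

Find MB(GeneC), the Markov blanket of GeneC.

By definition, MB(GeneC) is built from GeneC's parents, GeneC's children, and the co-parents of GeneC.
Pa(GeneC) = {GeneA, GeneD, Prot1, TF3, mRNA1}.
GeneC has children Receptor, TF1.
Co-parents of GeneC (other parents of its children):
  TF1 also has parents GeneA, Kinase.
  Receptor's other parents are TF1, mRNA2.
Union: {GeneA, GeneD, Prot1, TF3, mRNA1} ∪ {Receptor, TF1} ∪ {GeneA, Kinase, TF1, mRNA2} = {GeneA, GeneD, Kinase, Prot1, Receptor, TF1, TF3, mRNA1, mRNA2}.

{GeneA, GeneD, Kinase, Prot1, Receptor, TF1, TF3, mRNA1, mRNA2}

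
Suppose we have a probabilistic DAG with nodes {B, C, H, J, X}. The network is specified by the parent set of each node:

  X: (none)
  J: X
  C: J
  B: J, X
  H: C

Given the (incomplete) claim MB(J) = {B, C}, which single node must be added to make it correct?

By definition, MB(J) is built from J's parents, J's children, and the co-parents of J.
J has parent X.
Ch(J) = {B, C}.
Other parents of J's children:
  C has no other parent.
  B also has parent X.
MB(J) = {B, C, X}.
Comparing with the claimed set, X is missing.

X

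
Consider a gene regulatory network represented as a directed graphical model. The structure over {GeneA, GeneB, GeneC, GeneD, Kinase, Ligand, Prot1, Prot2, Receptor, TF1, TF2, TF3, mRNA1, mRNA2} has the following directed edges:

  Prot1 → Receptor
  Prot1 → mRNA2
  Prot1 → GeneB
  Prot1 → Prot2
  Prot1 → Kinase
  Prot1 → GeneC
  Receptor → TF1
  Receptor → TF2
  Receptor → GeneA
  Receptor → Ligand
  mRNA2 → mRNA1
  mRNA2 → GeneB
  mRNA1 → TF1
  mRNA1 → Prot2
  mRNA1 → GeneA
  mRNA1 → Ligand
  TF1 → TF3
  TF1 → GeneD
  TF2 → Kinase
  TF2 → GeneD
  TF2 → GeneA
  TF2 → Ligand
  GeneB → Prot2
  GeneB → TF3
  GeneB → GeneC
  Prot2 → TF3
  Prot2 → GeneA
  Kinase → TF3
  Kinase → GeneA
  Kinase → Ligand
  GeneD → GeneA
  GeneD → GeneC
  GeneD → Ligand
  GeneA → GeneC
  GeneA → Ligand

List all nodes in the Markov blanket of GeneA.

{GeneB, GeneC, GeneD, Kinase, Ligand, Prot1, Prot2, Receptor, TF2, mRNA1}

A node's Markov blanket = Pa ∪ Ch ∪ (parents of Ch other than the node itself).
GeneA has children GeneC, Ligand.
GeneA's parents: GeneD, Kinase, Prot2, Receptor, TF2, mRNA1.
Co-parents of GeneA (other parents of its children):
  GeneC also has parents GeneB, GeneD, Prot1.
  parents(Ligand) \ {GeneA} = {GeneD, Kinase, Receptor, TF2, mRNA1}.
So the Markov blanket of GeneA is {GeneB, GeneC, GeneD, Kinase, Ligand, Prot1, Prot2, Receptor, TF2, mRNA1}.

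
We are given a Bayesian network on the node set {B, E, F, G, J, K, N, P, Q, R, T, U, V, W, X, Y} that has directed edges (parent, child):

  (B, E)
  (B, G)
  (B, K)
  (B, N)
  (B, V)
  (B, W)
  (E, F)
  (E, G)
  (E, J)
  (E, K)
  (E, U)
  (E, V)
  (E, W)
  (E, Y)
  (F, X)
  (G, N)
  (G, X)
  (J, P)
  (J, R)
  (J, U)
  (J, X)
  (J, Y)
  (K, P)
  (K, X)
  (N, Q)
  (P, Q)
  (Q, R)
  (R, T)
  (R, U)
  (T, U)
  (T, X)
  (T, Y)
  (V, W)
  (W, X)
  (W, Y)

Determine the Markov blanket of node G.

{B, E, F, J, K, N, T, W, X}

The Markov blanket of a node is its parents, its children, and the other parents of its children.
Pa(G) = {B, E}.
Ch(G) = {N, X}.
Co-parents of G (other parents of its children):
  N: B
  X: F, J, K, T, W
MB(G) = {B, E, F, J, K, N, T, W, X}.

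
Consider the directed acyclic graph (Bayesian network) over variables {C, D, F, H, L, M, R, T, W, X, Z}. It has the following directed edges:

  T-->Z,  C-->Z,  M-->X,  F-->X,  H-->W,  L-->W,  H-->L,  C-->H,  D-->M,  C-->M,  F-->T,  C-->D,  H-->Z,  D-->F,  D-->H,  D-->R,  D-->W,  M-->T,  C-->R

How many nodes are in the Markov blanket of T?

Parents of T: F, M.
T's children: Z.
Parents of each child, excluding T:
  Z also has parents C, H.
MB(T) = {C, F, H, M, Z}, which has 5 nodes.

5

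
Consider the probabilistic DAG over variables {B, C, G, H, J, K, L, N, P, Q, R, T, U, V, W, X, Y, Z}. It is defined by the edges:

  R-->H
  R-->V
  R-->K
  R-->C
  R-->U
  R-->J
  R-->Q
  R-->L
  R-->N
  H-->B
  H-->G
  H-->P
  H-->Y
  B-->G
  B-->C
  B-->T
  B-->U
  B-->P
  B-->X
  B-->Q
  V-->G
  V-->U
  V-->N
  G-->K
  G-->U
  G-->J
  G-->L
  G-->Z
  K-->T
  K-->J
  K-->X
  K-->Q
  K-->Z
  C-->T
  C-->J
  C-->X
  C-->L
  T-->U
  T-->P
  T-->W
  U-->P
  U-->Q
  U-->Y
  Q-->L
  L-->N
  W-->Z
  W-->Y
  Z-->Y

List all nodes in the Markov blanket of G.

{B, C, H, J, K, L, Q, R, T, U, V, W, Z}

The Markov blanket of a node is its parents, its children, and the other parents of its children.
Ch(G) = {J, K, L, U, Z}.
Pa(G) = {B, H, V}.
Other parents of G's children:
  parents(K) \ {G} = {R}.
  U's other parents are B, R, T, V.
  parents(J) \ {G} = {C, K, R}.
  parents(L) \ {G} = {C, Q, R}.
  parents(Z) \ {G} = {K, W}.
So the Markov blanket of G is {B, C, H, J, K, L, Q, R, T, U, V, W, Z}.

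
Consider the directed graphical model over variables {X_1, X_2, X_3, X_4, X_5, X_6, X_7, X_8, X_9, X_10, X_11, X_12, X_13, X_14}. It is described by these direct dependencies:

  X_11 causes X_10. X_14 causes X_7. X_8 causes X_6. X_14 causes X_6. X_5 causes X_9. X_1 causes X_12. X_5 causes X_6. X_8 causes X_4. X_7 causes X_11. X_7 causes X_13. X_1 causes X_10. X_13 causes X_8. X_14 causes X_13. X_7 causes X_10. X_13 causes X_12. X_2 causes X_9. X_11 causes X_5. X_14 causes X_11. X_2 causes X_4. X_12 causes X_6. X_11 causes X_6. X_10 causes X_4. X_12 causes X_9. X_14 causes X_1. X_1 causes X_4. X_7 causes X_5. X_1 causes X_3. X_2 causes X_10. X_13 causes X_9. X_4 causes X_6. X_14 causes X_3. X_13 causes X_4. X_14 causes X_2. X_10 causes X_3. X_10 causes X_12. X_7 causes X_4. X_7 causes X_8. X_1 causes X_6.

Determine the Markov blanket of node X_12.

X_12's children: X_6, X_9.
X_12 has parents X_1, X_10, X_13.
For each child, the remaining parents (spouses of X_12):
  parents(X_9) \ {X_12} = {X_2, X_5, X_13}.
  X_6's other parents are X_1, X_4, X_5, X_8, X_11, X_14.
Taking the union gives {X_1, X_2, X_4, X_5, X_6, X_8, X_9, X_10, X_11, X_13, X_14}.

{X_1, X_2, X_4, X_5, X_6, X_8, X_9, X_10, X_11, X_13, X_14}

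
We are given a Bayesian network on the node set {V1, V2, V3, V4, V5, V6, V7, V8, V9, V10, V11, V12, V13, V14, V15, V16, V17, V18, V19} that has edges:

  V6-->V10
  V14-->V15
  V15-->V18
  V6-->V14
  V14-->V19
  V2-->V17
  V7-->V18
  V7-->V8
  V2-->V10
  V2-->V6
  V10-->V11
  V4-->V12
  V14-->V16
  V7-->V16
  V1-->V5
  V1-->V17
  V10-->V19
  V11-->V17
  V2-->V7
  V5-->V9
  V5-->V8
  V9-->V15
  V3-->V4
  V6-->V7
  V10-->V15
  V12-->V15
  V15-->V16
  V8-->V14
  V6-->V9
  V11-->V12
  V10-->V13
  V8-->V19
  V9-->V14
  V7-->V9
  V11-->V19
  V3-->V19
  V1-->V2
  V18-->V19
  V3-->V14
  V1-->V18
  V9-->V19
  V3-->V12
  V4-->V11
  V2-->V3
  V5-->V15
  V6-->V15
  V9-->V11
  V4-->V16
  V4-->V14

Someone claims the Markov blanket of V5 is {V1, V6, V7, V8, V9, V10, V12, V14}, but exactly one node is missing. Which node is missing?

V15

The Markov blanket of a node is its parents, its children, and the other parents of its children.
V5 has children V8, V9, V15.
V5 has parent V1.
For each child, the remaining parents (spouses of V5):
  V8: V7
  V9: V6, V7
  V15: V6, V9, V10, V12, V14
MB(V5) = {V1, V6, V7, V8, V9, V10, V12, V14, V15}.
Comparing with the claimed set, V15 is missing.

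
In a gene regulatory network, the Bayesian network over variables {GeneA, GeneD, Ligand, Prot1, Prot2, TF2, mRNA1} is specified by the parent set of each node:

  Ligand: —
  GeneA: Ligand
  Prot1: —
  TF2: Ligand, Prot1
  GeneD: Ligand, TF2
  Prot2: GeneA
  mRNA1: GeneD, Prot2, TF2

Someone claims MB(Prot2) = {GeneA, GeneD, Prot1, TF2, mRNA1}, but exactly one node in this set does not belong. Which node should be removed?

Children of Prot2: mRNA1.
Prot2's parents: GeneA.
Co-parents of Prot2 (other parents of its children):
  mRNA1's other parents are GeneD, TF2.
MB(Prot2) = {GeneA, GeneD, TF2, mRNA1}.
Prot1 is neither a parent, child, nor co-parent of Prot2, so it does not belong.

Prot1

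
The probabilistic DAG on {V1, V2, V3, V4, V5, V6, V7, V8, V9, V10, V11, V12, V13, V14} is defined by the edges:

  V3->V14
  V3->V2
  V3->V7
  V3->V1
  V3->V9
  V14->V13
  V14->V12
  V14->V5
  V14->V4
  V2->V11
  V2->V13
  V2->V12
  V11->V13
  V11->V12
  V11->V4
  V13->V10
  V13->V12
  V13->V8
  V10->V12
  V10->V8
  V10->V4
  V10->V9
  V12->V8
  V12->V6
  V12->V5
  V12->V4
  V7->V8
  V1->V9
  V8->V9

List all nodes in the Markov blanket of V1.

{V3, V8, V9, V10}

Pa(V1) = {V3}.
Children of V1: V9.
Other parents of V1's children:
  parents(V9) \ {V1} = {V3, V8, V10}.
Union: {V3} ∪ {V9} ∪ {V3, V8, V10} = {V3, V8, V9, V10}.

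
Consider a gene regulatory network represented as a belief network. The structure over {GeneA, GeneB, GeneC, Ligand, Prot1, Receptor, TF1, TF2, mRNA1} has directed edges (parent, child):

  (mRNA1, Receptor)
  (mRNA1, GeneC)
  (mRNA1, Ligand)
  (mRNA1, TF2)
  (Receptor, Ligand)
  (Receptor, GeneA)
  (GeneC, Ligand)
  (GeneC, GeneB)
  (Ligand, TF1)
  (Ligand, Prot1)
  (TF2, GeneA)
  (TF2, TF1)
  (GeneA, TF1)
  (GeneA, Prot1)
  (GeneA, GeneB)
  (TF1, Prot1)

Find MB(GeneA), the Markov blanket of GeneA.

{GeneB, GeneC, Ligand, Prot1, Receptor, TF1, TF2}

A node's Markov blanket = Pa ∪ Ch ∪ (parents of Ch other than the node itself).
GeneA has children GeneB, Prot1, TF1.
Parents of GeneA: Receptor, TF2.
For each child, the remaining parents (spouses of GeneA):
  parents(TF1) \ {GeneA} = {Ligand, TF2}.
  parents(Prot1) \ {GeneA} = {Ligand, TF1}.
  parents(GeneB) \ {GeneA} = {GeneC}.
MB(GeneA) = {GeneB, GeneC, Ligand, Prot1, Receptor, TF1, TF2}.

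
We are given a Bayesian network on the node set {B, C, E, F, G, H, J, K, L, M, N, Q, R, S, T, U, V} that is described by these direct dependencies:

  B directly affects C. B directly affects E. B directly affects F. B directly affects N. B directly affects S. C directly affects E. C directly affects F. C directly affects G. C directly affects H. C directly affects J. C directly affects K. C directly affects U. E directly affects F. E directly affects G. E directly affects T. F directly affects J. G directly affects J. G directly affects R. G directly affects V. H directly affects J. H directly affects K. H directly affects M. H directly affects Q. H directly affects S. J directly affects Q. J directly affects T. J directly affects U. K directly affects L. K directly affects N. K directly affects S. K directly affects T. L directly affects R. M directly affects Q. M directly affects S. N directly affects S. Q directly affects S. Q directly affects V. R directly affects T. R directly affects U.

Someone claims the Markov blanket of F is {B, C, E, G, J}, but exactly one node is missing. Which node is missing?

H

The Markov blanket of a node is its parents, its children, and the other parents of its children.
Pa(F) = {B, C, E}.
Ch(F) = {J}.
Co-parents of F (other parents of its children):
  parents(J) \ {F} = {C, G, H}.
MB(F) = {B, C, E, G, H, J}.
Comparing with the claimed set, H is missing.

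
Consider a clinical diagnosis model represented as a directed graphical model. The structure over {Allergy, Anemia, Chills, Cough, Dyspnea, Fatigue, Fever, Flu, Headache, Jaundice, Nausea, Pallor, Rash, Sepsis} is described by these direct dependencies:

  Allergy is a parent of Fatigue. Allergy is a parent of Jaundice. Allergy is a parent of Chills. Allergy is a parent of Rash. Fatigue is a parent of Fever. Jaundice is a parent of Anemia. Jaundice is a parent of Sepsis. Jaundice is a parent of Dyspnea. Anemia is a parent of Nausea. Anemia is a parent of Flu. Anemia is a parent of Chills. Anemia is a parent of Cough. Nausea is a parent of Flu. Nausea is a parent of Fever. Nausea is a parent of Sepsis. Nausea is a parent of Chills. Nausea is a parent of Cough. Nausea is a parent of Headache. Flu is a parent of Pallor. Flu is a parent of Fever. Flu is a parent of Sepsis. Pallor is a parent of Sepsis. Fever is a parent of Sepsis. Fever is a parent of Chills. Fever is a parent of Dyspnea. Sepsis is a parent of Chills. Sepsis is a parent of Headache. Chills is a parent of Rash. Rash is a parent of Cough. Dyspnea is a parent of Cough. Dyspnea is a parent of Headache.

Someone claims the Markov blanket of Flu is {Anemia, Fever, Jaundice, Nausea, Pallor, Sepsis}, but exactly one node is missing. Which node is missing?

A node's Markov blanket = Pa ∪ Ch ∪ (parents of Ch other than the node itself).
Ch(Flu) = {Fever, Pallor, Sepsis}.
Flu has parents Anemia, Nausea.
For each child, the remaining parents (spouses of Flu):
  Pallor: —
  Fever: Fatigue, Nausea
  Sepsis: Fever, Jaundice, Nausea, Pallor
MB(Flu) = {Anemia, Fatigue, Fever, Jaundice, Nausea, Pallor, Sepsis}.
Comparing with the claimed set, Fatigue is missing.

Fatigue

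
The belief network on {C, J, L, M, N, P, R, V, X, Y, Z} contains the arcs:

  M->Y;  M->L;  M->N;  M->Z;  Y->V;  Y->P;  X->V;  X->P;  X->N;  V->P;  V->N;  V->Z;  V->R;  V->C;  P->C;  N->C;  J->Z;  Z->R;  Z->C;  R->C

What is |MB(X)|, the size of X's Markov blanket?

5

A node's Markov blanket = Pa ∪ Ch ∪ (parents of Ch other than the node itself).
X has no parents.
X's children: N, P, V.
Co-parents of X (other parents of its children):
  V: Y
  P: V, Y
  N: M, V
MB(X) = {M, N, P, V, Y}, which has 5 nodes.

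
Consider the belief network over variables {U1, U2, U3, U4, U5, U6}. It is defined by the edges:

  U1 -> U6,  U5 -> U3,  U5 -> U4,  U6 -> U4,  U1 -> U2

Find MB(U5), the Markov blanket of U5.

{U3, U4, U6}

Ch(U5) = {U3, U4}.
Parents of U5: none.
Co-parents of U5 (other parents of its children):
  U4: U6
  U3: —
Taking the union gives {U3, U4, U6}.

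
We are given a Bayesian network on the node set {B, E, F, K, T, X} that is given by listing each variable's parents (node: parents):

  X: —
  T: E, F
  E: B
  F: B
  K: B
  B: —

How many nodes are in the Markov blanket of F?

A node's Markov blanket = Pa ∪ Ch ∪ (parents of Ch other than the node itself).
Pa(F) = {B}.
F's children: T.
Parents of each child, excluding F:
  T: E
MB(F) = {B, E, T}, which has 3 nodes.

3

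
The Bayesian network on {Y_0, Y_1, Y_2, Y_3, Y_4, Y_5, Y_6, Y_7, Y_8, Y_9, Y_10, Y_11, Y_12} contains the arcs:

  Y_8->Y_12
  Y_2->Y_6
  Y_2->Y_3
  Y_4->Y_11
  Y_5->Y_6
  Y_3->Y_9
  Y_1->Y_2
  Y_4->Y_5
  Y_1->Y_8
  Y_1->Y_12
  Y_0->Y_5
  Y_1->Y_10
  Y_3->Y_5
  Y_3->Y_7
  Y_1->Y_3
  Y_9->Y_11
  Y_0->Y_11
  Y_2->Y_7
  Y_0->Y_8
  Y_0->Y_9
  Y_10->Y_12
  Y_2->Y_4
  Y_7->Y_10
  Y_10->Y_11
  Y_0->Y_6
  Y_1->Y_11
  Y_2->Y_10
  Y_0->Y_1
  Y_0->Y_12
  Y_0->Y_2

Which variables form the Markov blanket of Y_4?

{Y_0, Y_1, Y_2, Y_3, Y_5, Y_9, Y_10, Y_11}

Y_4 has parent Y_2.
Y_4's children: Y_5, Y_11.
Parents of each child, excluding Y_4:
  Y_5's other parents are Y_0, Y_3.
  parents(Y_11) \ {Y_4} = {Y_0, Y_1, Y_9, Y_10}.
Union: {Y_2} ∪ {Y_5, Y_11} ∪ {Y_0, Y_1, Y_3, Y_9, Y_10} = {Y_0, Y_1, Y_2, Y_3, Y_5, Y_9, Y_10, Y_11}.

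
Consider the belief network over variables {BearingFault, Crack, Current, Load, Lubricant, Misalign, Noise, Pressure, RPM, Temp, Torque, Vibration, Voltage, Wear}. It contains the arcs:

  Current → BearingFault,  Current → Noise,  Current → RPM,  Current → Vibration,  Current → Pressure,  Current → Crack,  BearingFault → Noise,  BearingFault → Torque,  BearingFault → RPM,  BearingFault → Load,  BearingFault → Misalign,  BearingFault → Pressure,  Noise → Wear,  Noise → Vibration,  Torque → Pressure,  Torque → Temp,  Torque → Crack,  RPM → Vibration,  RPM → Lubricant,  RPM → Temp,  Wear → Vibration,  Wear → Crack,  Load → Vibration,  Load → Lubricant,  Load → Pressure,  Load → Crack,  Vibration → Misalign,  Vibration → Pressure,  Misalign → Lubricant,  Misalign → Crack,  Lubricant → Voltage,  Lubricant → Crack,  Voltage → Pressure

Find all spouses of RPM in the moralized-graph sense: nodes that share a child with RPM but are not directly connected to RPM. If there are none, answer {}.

Children of RPM: Lubricant, Temp, Vibration.
  parents(Vibration) \ {RPM} = {Current, Load, Noise, Wear}.
  Lubricant also has parents Load, Misalign.
  Temp's other parent is Torque.
Excluding nodes already adjacent to RPM (BearingFault, Current, Lubricant, Temp, Vibration), the co-parent-only contribution is {Load, Misalign, Noise, Torque, Wear}.

{Load, Misalign, Noise, Torque, Wear}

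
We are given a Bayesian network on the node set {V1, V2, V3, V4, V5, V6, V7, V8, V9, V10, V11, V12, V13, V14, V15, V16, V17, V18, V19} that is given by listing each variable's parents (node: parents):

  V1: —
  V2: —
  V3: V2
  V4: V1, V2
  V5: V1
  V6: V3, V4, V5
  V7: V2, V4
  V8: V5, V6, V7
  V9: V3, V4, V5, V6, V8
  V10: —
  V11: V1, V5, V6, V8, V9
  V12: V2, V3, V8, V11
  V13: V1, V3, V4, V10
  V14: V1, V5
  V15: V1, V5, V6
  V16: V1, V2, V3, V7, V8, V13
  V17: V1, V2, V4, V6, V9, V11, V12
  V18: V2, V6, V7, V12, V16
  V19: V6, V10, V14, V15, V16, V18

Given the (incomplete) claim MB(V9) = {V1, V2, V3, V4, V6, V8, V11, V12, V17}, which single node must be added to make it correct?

V5

By definition, MB(V9) is built from V9's parents, V9's children, and the co-parents of V9.
V9 has parents V3, V4, V5, V6, V8.
Children of V9: V11, V17.
Parents of each child, excluding V9:
  V11: V1, V5, V6, V8
  V17: V1, V2, V4, V6, V11, V12
MB(V9) = {V1, V2, V3, V4, V5, V6, V8, V11, V12, V17}.
Comparing with the claimed set, V5 is missing.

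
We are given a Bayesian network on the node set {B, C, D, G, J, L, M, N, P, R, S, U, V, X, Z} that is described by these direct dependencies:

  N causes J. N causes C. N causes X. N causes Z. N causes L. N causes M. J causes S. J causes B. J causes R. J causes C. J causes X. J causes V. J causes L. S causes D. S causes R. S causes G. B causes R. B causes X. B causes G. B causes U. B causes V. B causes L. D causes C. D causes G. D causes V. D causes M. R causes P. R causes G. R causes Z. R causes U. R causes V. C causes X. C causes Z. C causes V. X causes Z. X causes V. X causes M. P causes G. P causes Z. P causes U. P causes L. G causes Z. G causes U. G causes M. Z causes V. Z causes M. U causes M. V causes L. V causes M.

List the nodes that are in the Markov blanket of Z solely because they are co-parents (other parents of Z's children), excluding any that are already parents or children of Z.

Children of Z: M, V.
  parents(V) \ {Z} = {B, C, D, J, R, X}.
  M's other parents are D, G, N, U, V, X.
Excluding nodes already adjacent to Z (C, G, M, N, P, R, V, X), the co-parent-only contribution is {B, D, J, U}.

{B, D, J, U}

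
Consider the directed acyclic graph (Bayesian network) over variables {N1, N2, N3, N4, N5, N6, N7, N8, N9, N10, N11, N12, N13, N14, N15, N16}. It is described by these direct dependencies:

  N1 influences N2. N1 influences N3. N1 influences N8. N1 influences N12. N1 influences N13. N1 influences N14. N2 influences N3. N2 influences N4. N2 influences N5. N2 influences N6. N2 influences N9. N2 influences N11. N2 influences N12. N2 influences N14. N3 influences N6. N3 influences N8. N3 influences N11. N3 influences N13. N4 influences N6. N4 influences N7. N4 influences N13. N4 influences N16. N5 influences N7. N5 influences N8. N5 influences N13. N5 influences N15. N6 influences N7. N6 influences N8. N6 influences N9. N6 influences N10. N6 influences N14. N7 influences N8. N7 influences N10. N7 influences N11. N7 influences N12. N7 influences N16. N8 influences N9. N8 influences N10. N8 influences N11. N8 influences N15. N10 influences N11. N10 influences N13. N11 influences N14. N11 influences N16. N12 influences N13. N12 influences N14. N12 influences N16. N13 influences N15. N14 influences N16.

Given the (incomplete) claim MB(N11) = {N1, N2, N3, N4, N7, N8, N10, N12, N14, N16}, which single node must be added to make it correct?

N6

A node's Markov blanket = Pa ∪ Ch ∪ (parents of Ch other than the node itself).
Children of N11: N14, N16.
N11 has parents N2, N3, N7, N8, N10.
Other parents of N11's children:
  N14: N1, N2, N6, N12
  N16: N4, N7, N12, N14
MB(N11) = {N1, N2, N3, N4, N6, N7, N8, N10, N12, N14, N16}.
Comparing with the claimed set, N6 is missing.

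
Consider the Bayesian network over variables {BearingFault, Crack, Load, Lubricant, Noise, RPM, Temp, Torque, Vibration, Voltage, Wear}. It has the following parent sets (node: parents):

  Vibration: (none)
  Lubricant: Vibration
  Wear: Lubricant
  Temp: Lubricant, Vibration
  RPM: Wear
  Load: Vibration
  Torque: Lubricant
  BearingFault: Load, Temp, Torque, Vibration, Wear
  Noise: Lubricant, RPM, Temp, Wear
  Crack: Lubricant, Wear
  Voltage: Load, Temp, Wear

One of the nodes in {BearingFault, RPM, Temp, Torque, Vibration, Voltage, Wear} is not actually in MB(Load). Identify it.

By definition, MB(Load) is built from Load's parents, Load's children, and the co-parents of Load.
Pa(Load) = {Vibration}.
Load's children: BearingFault, Voltage.
Other parents of Load's children:
  BearingFault's other parents are Temp, Torque, Vibration, Wear.
  Voltage also has parents Temp, Wear.
MB(Load) = {BearingFault, Temp, Torque, Vibration, Voltage, Wear}.
RPM is neither a parent, child, nor co-parent of Load, so it does not belong.

RPM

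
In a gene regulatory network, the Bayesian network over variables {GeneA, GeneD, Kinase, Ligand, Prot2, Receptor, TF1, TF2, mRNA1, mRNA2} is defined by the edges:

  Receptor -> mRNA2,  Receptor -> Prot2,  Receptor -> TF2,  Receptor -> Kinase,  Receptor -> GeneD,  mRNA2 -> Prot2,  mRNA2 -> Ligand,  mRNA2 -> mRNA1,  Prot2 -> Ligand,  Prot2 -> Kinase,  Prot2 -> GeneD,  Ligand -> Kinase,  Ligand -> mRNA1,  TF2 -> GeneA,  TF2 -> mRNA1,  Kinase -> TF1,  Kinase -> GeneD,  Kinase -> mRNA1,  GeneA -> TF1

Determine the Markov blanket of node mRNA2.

By definition, MB(mRNA2) is built from mRNA2's parents, mRNA2's children, and the co-parents of mRNA2.
mRNA2 has parent Receptor.
Children of mRNA2: Ligand, Prot2, mRNA1.
For each child, the remaining parents (spouses of mRNA2):
  Prot2's other parent is Receptor.
  Ligand also has parent Prot2.
  mRNA1's other parents are Kinase, Ligand, TF2.
So the Markov blanket of mRNA2 is {Kinase, Ligand, Prot2, Receptor, TF2, mRNA1}.

{Kinase, Ligand, Prot2, Receptor, TF2, mRNA1}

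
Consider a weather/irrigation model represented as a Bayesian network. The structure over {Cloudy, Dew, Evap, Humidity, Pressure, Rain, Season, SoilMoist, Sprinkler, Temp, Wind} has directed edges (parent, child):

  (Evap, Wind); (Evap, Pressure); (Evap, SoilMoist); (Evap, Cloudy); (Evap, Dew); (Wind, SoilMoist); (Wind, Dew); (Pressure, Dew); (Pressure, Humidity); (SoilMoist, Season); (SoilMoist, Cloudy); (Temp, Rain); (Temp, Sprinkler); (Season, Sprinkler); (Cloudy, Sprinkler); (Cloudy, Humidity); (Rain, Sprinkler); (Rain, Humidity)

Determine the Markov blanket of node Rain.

{Cloudy, Humidity, Pressure, Season, Sprinkler, Temp}

Pa(Rain) = {Temp}.
Ch(Rain) = {Humidity, Sprinkler}.
For each child, the remaining parents (spouses of Rain):
  Sprinkler: Cloudy, Season, Temp
  Humidity: Cloudy, Pressure
Union: {Temp} ∪ {Humidity, Sprinkler} ∪ {Cloudy, Pressure, Season, Temp} = {Cloudy, Humidity, Pressure, Season, Sprinkler, Temp}.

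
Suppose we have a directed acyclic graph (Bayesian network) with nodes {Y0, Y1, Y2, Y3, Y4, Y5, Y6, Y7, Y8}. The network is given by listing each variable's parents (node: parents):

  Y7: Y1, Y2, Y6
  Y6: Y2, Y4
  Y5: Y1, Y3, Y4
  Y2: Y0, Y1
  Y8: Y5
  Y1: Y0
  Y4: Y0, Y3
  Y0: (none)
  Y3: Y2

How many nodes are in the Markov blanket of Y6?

4

Y6's children: Y7.
Pa(Y6) = {Y2, Y4}.
Other parents of Y6's children:
  Y7: Y1, Y2
MB(Y6) = {Y1, Y2, Y4, Y7}, which has 4 nodes.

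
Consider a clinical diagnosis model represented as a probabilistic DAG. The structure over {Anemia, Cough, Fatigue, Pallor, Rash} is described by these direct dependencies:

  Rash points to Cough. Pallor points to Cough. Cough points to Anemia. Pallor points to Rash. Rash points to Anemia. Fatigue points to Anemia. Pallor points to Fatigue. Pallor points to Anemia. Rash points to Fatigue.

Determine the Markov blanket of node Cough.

Cough has parents Pallor, Rash.
Cough's children: Anemia.
Parents of each child, excluding Cough:
  Anemia also has parents Fatigue, Pallor, Rash.
MB(Cough) = {Anemia, Fatigue, Pallor, Rash}.

{Anemia, Fatigue, Pallor, Rash}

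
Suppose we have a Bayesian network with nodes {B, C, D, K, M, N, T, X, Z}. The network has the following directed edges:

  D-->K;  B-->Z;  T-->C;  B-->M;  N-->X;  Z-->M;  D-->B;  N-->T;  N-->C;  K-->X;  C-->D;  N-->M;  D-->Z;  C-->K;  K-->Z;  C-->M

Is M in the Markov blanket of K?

No

K's parents: C, D.
Children of K: X, Z.
For each child, the remaining parents (spouses of K):
  Z's other parents are B, D.
  X's other parent is N.
MB(K) = {B, C, D, N, X, Z}; M is not in this set.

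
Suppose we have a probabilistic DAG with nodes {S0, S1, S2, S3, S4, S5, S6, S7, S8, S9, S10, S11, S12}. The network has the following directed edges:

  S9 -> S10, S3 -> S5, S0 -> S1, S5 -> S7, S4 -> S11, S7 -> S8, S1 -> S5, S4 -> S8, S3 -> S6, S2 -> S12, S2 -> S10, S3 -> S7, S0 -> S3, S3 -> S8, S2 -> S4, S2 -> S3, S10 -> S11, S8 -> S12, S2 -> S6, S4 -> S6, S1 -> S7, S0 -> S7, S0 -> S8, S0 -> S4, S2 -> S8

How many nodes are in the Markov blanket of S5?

4

A node's Markov blanket = Pa ∪ Ch ∪ (parents of Ch other than the node itself).
S5 has parents S1, S3.
S5's children: S7.
Other parents of S5's children:
  S7: S0, S1, S3
MB(S5) = {S0, S1, S3, S7}, which has 4 nodes.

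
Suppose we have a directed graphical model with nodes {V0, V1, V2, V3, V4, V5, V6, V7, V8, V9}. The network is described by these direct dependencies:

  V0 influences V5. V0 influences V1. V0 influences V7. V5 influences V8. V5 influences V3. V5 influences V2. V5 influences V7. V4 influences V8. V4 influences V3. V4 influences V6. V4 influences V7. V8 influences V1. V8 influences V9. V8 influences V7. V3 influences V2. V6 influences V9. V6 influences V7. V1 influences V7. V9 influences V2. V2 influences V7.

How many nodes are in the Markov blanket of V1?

7

A node's Markov blanket = Pa ∪ Ch ∪ (parents of Ch other than the node itself).
V1's parents: V0, V8.
V1's children: V7.
Parents of each child, excluding V1:
  V7: V0, V2, V4, V5, V6, V8
MB(V1) = {V0, V2, V4, V5, V6, V7, V8}, which has 7 nodes.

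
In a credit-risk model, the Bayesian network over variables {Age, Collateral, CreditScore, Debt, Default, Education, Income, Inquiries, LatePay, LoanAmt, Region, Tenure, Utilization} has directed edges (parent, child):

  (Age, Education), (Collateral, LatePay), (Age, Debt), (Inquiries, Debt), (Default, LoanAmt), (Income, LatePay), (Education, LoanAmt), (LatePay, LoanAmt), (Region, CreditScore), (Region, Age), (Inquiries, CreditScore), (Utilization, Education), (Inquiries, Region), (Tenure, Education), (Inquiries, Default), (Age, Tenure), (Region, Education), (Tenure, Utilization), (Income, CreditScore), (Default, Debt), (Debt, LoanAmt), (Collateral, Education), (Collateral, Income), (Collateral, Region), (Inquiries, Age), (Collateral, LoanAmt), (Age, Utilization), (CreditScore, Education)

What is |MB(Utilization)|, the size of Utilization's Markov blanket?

6

Utilization's parents: Age, Tenure.
Utilization has child Education.
Co-parents of Utilization (other parents of its children):
  Education: Age, Collateral, CreditScore, Region, Tenure
MB(Utilization) = {Age, Collateral, CreditScore, Education, Region, Tenure}, which has 6 nodes.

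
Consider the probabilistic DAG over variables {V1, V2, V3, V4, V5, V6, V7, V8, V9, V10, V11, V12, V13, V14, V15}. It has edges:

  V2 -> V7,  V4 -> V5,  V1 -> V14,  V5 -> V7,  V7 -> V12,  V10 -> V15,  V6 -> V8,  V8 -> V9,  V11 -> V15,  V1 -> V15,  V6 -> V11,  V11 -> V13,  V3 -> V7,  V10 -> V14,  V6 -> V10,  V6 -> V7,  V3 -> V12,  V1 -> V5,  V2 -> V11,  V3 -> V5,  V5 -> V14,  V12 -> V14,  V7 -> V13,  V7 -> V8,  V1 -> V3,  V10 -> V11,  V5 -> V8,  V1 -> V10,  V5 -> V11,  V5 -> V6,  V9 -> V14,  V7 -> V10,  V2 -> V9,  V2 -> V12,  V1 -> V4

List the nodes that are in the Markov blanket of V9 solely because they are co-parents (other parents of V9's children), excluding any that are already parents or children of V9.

Children of V9: V14.
  V14 also has parents V1, V5, V10, V12.
Excluding nodes already adjacent to V9 (V2, V8, V14), the co-parent-only contribution is {V1, V5, V10, V12}.

{V1, V5, V10, V12}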